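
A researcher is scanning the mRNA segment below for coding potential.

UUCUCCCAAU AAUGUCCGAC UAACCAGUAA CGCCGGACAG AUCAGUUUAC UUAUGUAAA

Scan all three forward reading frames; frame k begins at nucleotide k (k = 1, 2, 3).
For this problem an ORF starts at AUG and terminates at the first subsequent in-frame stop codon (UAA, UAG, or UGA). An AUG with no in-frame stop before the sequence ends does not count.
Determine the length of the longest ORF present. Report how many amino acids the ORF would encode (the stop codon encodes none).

3

Frame 1: UUC UCC CAA UAA UGU CCG ACU AAC CAG UAA CGC CGG ACA GAU CAG UUU ACU UAU GUA — no AUG→stop ORF.
Frame 2: UCU CCC AAU AAU GUC CGA CUA ACC AGU AAC GCC GGA CAG AUC AGU UUA CUU AUG UAA — AUG at 53, stop UAA at 56 → 6 nt.
Frame 3: CUC CCA AUA AUG UCC GAC UAA CCA GUA ACG CCG GAC AGA UCA GUU UAC UUA UGU AAA — AUG at 12, stop UAA at 21 → 12 nt.
Longest: frame 3, positions 12–23, 12 nt = 4 codons = 3 aa. → 3 amino acids.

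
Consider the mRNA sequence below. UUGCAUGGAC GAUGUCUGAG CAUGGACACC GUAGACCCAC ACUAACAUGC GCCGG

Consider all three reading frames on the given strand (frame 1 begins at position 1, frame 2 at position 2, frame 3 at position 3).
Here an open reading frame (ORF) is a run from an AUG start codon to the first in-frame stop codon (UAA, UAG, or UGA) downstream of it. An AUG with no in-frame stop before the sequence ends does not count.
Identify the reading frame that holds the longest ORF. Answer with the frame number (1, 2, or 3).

Frame 1: UUG CAU GGA CGA UGU CUG AGC AUG GAC ACC GUA GAC CCA CAC UAA CAU GCG CCG — AUG at 22, stop UAA at 43 → 24 nt.
Frame 2: UGC AUG GAC GAU GUC UGA GCA UGG ACA CCG UAG ACC CAC ACU AAC AUG CGC CGG — AUG at 5, stop UGA at 17 → 15 nt.
Frame 3: GCA UGG ACG AUG UCU GAG CAU GGA CAC CGU AGA CCC ACA CUA ACA UGC GCC — no AUG→stop ORF.
Longest ORF is 24 nt in frame 1 (positions 22–45).

1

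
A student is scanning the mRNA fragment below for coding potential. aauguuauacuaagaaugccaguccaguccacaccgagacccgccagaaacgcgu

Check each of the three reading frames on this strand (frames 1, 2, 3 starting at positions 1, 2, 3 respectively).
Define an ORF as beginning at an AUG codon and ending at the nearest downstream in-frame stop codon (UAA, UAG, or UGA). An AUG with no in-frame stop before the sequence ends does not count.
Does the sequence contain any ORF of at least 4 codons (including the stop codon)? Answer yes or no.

yes

Frame 1: AAU GUU AUA CUA AGA AUG CCA GUC CAG UCC ACA CCG AGA CCC GCC AGA AAC GCG — no AUG→stop ORF.
Frame 2: AUG UUA UAC UAA GAA UGC CAG UCC AGU CCA CAC CGA GAC CCG CCA GAA ACG CGU — AUG at 2, stop UAA at 11 → 12 nt.
Frame 3: UGU UAU ACU AAG AAU GCC AGU CCA GUC CAC ACC GAG ACC CGC CAG AAA CGC — no AUG→stop ORF.
Frame 2 has an ORF of 4 codons (positions 2–13) ≥ 4, so yes.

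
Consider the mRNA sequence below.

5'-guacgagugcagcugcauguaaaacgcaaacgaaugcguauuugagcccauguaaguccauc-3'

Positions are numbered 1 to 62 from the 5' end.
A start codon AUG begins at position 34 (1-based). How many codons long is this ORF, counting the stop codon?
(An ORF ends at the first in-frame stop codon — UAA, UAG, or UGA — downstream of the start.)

4

Codons from position 34: AUG (34–36), CGU (37–39), AUU (40–42), UGA (43–45).
UGA is the first in-frame stop; that's 4 codons including the stop.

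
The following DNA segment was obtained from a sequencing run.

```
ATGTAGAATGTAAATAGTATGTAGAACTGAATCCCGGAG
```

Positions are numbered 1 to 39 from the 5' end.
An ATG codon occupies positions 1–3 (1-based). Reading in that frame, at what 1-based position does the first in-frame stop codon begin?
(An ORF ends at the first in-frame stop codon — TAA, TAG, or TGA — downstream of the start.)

Codons from position 1: ATG (1–3), TAG (4–6).
TAG is a stop codon; it begins at position 4.

4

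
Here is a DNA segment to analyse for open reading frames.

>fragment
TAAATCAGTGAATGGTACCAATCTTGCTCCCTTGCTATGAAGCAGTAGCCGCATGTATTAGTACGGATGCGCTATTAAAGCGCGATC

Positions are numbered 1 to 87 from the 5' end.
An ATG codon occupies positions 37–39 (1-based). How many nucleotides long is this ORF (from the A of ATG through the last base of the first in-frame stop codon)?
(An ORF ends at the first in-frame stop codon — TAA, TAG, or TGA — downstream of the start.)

Codons from position 37: ATG (37–39), AAG (40–42), CAG (43–45), TAG (46–48).
TAG is the first in-frame stop; ORF spans 37–48, 12 nucleotides.

12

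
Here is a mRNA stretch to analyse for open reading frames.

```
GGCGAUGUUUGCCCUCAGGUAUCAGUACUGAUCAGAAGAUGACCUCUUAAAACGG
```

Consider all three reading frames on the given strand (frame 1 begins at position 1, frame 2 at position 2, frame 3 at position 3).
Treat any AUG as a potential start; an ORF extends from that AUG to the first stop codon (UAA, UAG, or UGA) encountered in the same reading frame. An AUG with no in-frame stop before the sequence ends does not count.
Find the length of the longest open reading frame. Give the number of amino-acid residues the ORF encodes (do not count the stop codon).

8

Frame 1: GGC GAU GUU UGC CCU CAG GUA UCA GUA CUG AUC AGA AGA UGA CCU CUU AAA ACG — no AUG→stop ORF.
Frame 2: GCG AUG UUU GCC CUC AGG UAU CAG UAC UGA UCA GAA GAU GAC CUC UUA AAA CGG — AUG at 5, stop UGA at 29 → 27 nt.
Frame 3: CGA UGU UUG CCC UCA GGU AUC AGU ACU GAU CAG AAG AUG ACC UCU UAA AAC — AUG at 39, stop UAA at 48 → 12 nt.
Longest: frame 2, positions 5–31, 27 nt = 9 codons = 8 aa. → 8 amino acids.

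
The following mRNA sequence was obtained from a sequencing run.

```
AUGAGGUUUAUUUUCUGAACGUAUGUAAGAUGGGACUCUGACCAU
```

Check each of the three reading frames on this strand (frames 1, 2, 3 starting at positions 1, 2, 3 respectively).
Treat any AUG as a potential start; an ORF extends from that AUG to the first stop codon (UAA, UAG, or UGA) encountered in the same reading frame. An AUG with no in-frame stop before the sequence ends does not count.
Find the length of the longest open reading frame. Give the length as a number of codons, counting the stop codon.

6

Frame 1: AUG AGG UUU AUU UUC UGA ACG UAU GUA AGA UGG GAC UCU GAC CAU — AUG at 1, stop UGA at 16 → 18 nt.
Frame 2: UGA GGU UUA UUU UCU GAA CGU AUG UAA GAU GGG ACU CUG ACC — AUG at 23, stop UAA at 26 → 6 nt.
Frame 3: GAG GUU UAU UUU CUG AAC GUA UGU AAG AUG GGA CUC UGA CCA — AUG at 30, stop UGA at 39 → 12 nt.
Longest: frame 1, positions 1–18, 18 nt = 6 codons = 5 aa. → 6 codons.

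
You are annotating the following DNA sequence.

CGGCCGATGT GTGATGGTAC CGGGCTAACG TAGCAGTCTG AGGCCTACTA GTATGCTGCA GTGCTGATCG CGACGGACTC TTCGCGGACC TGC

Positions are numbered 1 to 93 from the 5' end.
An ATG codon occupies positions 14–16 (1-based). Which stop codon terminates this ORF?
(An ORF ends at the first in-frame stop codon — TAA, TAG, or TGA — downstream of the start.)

TAA

Codons from position 14: ATG (14–16), GTA (17–19), CCG (20–22), GGC (23–25), TAA (26–28).
The first in-frame stop codon is TAA.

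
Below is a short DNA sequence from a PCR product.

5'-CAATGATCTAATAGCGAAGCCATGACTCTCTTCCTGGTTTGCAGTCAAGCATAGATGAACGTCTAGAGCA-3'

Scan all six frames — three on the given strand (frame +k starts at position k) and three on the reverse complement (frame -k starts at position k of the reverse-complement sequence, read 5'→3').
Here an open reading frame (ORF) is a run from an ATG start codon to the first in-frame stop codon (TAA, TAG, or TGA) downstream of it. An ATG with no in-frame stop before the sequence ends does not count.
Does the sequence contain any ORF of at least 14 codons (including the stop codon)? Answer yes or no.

yes

Reverse complement (5'→3'): TGCTCTAGACGTTCATCTATGCTTGACTGCAAACCAGGAAGAGAGTCATGGCTTCGCTATTAGATCATTG
Frame +1: CAA TGA TCT AAT AGC GAA GCC ATG ACT CTC TTC CTG GTT TGC AGT CAA GCA TAG ATG AAC GTC TAG AGC — ATG at 22, stop TAG at 52 → 33 nt; ATG at 55, stop TAG at 64 → 12 nt.
Frame +2: AAT GAT CTA ATA GCG AAG CCA TGA CTC TCT TCC TGG TTT GCA GTC AAG CAT AGA TGA ACG TCT AGA GCA — no ATG→stop ORF.
Frame +3: ATG ATC TAA TAG CGA AGC CAT GAC TCT CTT CCT GGT TTG CAG TCA AGC ATA GAT GAA CGT CTA GAG — ATG at 3, stop TAA at 9 → 9 nt.
Frame -1: TGC TCT AGA CGT TCA TCT ATG CTT GAC TGC AAA CCA GGA AGA GAG TCA TGG CTT CGC TAT TAG ATC ATT — ATG at 19, stop TAG at 61 → 45 nt.
Frame -2: GCT CTA GAC GTT CAT CTA TGC TTG ACT GCA AAC CAG GAA GAG AGT CAT GGC TTC GCT ATT AGA TCA TTG — no ATG→stop ORF.
Frame -3: CTC TAG ACG TTC ATC TAT GCT TGA CTG CAA ACC AGG AAG AGA GTC ATG GCT TCG CTA TTA GAT CAT — no ATG→stop ORF.
Frame -1 has an ORF of 15 codons (positions 19–63) ≥ 14, so yes.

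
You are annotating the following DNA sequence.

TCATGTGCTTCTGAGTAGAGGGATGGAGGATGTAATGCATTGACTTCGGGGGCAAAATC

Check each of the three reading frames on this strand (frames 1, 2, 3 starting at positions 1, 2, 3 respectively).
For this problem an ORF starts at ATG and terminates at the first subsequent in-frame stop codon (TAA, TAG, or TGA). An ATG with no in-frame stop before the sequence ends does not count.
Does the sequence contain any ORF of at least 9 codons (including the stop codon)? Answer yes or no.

no

Frame 1: TCA TGT GCT TCT GAG TAG AGG GAT GGA GGA TGT AAT GCA TTG ACT TCG GGG GCA AAA — no ATG→stop ORF.
Frame 2: CAT GTG CTT CTG AGT AGA GGG ATG GAG GAT GTA ATG CAT TGA CTT CGG GGG CAA AAT — ATG at 23, stop TGA at 41 → 21 nt; ATG at 35, stop TGA at 41 → 9 nt.
Frame 3: ATG TGC TTC TGA GTA GAG GGA TGG AGG ATG TAA TGC ATT GAC TTC GGG GGC AAA ATC — ATG at 3, stop TGA at 12 → 12 nt; ATG at 30, stop TAA at 33 → 6 nt.
Largest ORF found is 7 codons < 9, so no.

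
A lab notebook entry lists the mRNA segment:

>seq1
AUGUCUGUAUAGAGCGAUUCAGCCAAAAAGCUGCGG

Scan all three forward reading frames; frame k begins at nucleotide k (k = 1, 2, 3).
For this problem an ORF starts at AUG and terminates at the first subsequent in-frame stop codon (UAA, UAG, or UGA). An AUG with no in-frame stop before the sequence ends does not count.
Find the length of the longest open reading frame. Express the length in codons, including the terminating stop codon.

Frame 1: AUG UCU GUA UAG AGC GAU UCA GCC AAA AAG CUG CGG — AUG at 1, stop UAG at 10 → 12 nt.
Frame 2: UGU CUG UAU AGA GCG AUU CAG CCA AAA AGC UGC — no AUG→stop ORF.
Frame 3: GUC UGU AUA GAG CGA UUC AGC CAA AAA GCU GCG — no AUG→stop ORF.
Longest: frame 1, positions 1–12, 12 nt = 4 codons = 3 aa. → 4 codons.

4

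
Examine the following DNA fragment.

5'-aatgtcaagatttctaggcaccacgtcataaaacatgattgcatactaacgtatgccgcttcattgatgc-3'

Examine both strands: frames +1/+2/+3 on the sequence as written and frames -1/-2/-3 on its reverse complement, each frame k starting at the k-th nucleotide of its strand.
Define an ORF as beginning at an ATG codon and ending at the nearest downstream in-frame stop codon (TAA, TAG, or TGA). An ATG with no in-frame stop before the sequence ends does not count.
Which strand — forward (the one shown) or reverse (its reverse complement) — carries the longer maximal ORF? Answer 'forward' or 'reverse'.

reverse

Reverse complement (5'→3'): GCATCAATGAAGCGGCATACGTTAGTATGCAATCATGTTTTATGACGTGGTGCCTAGAAATCTTGACATT
Frame +1: AAT GTC AAG ATT TCT AGG CAC CAC GTC ATA AAA CAT GAT TGC ATA CTA ACG TAT GCC GCT TCA TTG ATG — no ATG→stop ORF.
Frame +2: ATG TCA AGA TTT CTA GGC ACC ACG TCA TAA AAC ATG ATT GCA TAC TAA CGT ATG CCG CTT CAT TGA TGC — ATG at 2, stop TAA at 29 → 30 nt; ATG at 35, stop TAA at 47 → 15 nt; ATG at 53, stop TGA at 65 → 15 nt.
Frame +3: TGT CAA GAT TTC TAG GCA CCA CGT CAT AAA ACA TGA TTG CAT ACT AAC GTA TGC CGC TTC ATT GAT — no ATG→stop ORF.
Frame -1: GCA TCA ATG AAG CGG CAT ACG TTA GTA TGC AAT CAT GTT TTA TGA CGT GGT GCC TAG AAA TCT TGA CAT — ATG at 7, stop TGA at 43 → 39 nt.
Frame -2: CAT CAA TGA AGC GGC ATA CGT TAG TAT GCA ATC ATG TTT TAT GAC GTG GTG CCT AGA AAT CTT GAC ATT — no ATG→stop ORF.
Frame -3: ATC AAT GAA GCG GCA TAC GTT AGT ATG CAA TCA TGT TTT ATG ACG TGG TGC CTA GAA ATC TTG ACA — no ATG→stop ORF.
Forward-strand max 30 nt; reverse-strand max 39 nt. The reverse strand has the longer ORF.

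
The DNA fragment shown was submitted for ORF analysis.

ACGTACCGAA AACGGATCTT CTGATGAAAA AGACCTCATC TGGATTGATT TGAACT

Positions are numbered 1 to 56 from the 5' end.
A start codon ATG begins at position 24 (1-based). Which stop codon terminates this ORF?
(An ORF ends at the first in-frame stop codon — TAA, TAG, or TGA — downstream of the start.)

TGA

Codons from position 24: ATG (24–26), AAA (27–29), AAG (30–32), ACC (33–35), TCA (36–38), TCT (39–41), GGA (42–44), TTG (45–47), ATT (48–50), TGA (51–53).
The first in-frame stop codon is TGA.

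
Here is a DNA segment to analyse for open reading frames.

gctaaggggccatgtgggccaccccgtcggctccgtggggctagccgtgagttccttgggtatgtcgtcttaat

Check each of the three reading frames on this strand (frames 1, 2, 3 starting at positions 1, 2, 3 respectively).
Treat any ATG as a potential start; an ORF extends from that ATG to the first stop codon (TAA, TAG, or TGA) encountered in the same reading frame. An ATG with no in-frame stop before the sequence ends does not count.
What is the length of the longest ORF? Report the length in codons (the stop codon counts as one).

Frame 1: GCT AAG GGG CCA TGT GGG CCA CCC CGT CGG CTC CGT GGG GCT AGC CGT GAG TTC CTT GGG TAT GTC GTC TTA — no ATG→stop ORF.
Frame 2: CTA AGG GGC CAT GTG GGC CAC CCC GTC GGC TCC GTG GGG CTA GCC GTG AGT TCC TTG GGT ATG TCG TCT TAA — ATG at 62, stop TAA at 71 → 12 nt.
Frame 3: TAA GGG GCC ATG TGG GCC ACC CCG TCG GCT CCG TGG GGC TAG CCG TGA GTT CCT TGG GTA TGT CGT CTT AAT — ATG at 12, stop TAG at 42 → 33 nt.
Longest: frame 3, positions 12–44, 33 nt = 11 codons = 10 aa. → 11 codons.

11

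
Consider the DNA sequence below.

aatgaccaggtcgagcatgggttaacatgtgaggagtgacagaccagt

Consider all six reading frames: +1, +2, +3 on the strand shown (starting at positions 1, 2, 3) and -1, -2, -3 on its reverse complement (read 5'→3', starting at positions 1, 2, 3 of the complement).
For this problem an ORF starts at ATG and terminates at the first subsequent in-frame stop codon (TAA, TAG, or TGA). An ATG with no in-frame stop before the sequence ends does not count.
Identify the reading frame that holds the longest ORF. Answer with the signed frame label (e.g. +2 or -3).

Reverse complement (5'→3'): ACTGGTCTGTCACTCCTCACATGTTAACCCATGCTCGACCTGGTCATT
Frame +1: AAT GAC CAG GTC GAG CAT GGG TTA ACA TGT GAG GAG TGA CAG ACC AGT — no ATG→stop ORF.
Frame +2: ATG ACC AGG TCG AGC ATG GGT TAA CAT GTG AGG AGT GAC AGA CCA — ATG at 2, stop TAA at 23 → 24 nt; ATG at 17, stop TAA at 23 → 9 nt.
Frame +3: TGA CCA GGT CGA GCA TGG GTT AAC ATG TGA GGA GTG ACA GAC CAG — ATG at 27, stop TGA at 30 → 6 nt.
Frame -1: ACT GGT CTG TCA CTC CTC ACA TGT TAA CCC ATG CTC GAC CTG GTC ATT — no ATG→stop ORF.
Frame -2: CTG GTC TGT CAC TCC TCA CAT GTT AAC CCA TGC TCG ACC TGG TCA — no ATG→stop ORF.
Frame -3: TGG TCT GTC ACT CCT CAC ATG TTA ACC CAT GCT CGA CCT GGT CAT — no ATG→stop ORF.
Longest ORF is 24 nt in frame +2 (positions 2–25).

+2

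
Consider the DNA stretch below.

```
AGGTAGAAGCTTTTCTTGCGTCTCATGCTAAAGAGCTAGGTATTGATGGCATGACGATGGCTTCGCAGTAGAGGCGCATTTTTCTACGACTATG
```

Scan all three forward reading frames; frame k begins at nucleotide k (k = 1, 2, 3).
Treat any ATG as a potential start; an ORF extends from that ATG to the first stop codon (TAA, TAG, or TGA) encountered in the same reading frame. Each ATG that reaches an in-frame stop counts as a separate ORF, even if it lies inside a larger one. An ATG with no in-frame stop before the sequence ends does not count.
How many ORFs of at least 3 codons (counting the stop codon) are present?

Frame 1: AGG TAG AAG CTT TTC TTG CGT CTC ATG CTA AAG AGC TAG GTA TTG ATG GCA TGA CGA TGG CTT CGC AGT AGA GGC GCA TTT TTC TAC GAC TAT — ATG at 25, stop TAG at 37 → 15 nt; ATG at 46, stop TGA at 52 → 9 nt.
Frame 2: GGT AGA AGC TTT TCT TGC GTC TCA TGC TAA AGA GCT AGG TAT TGA TGG CAT GAC GAT GGC TTC GCA GTA GAG GCG CAT TTT TCT ACG ACT ATG — no ATG→stop ORF.
Frame 3: GTA GAA GCT TTT CTT GCG TCT CAT GCT AAA GAG CTA GGT ATT GAT GGC ATG ACG ATG GCT TCG CAG TAG AGG CGC ATT TTT CTA CGA CTA — ATG at 51, stop TAG at 69 → 21 nt; ATG at 57, stop TAG at 69 → 15 nt.
ORFs ≥ 3 codons: frame 1 25–39 (5 codons), frame 1 46–54 (3 codons), frame 3 51–71 (7 codons), frame 3 57–71 (5 codons). Count = 4.

4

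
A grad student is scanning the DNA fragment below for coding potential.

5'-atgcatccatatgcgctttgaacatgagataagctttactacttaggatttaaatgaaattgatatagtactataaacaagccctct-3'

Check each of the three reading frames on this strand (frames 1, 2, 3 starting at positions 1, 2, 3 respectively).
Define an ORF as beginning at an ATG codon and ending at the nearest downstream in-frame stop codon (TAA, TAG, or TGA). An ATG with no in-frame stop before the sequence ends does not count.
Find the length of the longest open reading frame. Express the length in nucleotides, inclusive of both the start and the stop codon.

Frame 1: ATG CAT CCA TAT GCG CTT TGA ACA TGA GAT AAG CTT TAC TAC TTA GGA TTT AAA TGA AAT TGA TAT AGT ACT ATA AAC AAG CCC TCT — ATG at 1, stop TGA at 19 → 21 nt.
Frame 2: TGC ATC CAT ATG CGC TTT GAA CAT GAG ATA AGC TTT ACT ACT TAG GAT TTA AAT GAA ATT GAT ATA GTA CTA TAA ACA AGC CCT — ATG at 11, stop TAG at 44 → 36 nt.
Frame 3: GCA TCC ATA TGC GCT TTG AAC ATG AGA TAA GCT TTA CTA CTT AGG ATT TAA ATG AAA TTG ATA TAG TAC TAT AAA CAA GCC CTC — ATG at 24, stop TAA at 30 → 9 nt; ATG at 54, stop TAG at 66 → 15 nt.
Longest: frame 2, positions 11–46, 36 nt = 12 codons = 11 aa. → 36 nucleotides.

36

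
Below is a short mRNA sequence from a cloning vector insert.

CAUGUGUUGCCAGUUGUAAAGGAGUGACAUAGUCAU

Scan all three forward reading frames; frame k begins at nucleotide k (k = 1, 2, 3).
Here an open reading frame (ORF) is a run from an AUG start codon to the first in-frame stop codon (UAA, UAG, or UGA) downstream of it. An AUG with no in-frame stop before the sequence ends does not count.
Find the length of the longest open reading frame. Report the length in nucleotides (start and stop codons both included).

18

Frame 1: CAU GUG UUG CCA GUU GUA AAG GAG UGA CAU AGU CAU — no AUG→stop ORF.
Frame 2: AUG UGU UGC CAG UUG UAA AGG AGU GAC AUA GUC — AUG at 2, stop UAA at 17 → 18 nt.
Frame 3: UGU GUU GCC AGU UGU AAA GGA GUG ACA UAG UCA — no AUG→stop ORF.
Longest: frame 2, positions 2–19, 18 nt = 6 codons = 5 aa. → 18 nucleotides.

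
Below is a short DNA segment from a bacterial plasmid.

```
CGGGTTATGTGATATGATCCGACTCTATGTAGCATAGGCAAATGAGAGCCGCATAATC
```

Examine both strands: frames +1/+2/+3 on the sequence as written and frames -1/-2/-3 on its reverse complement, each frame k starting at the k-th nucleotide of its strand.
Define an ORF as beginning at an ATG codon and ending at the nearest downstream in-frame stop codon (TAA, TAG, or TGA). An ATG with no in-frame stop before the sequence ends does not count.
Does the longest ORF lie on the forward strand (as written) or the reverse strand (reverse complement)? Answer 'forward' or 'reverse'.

reverse

Reverse complement (5'→3'): GATTATGCGGCTCTCATTTGCCTATGCTACATAGAGTCGGATCATATCACATAACCCG
Frame +1: CGG GTT ATG TGA TAT GAT CCG ACT CTA TGT AGC ATA GGC AAA TGA GAG CCG CAT AAT — ATG at 7, stop TGA at 10 → 6 nt.
Frame +2: GGG TTA TGT GAT ATG ATC CGA CTC TAT GTA GCA TAG GCA AAT GAG AGC CGC ATA ATC — ATG at 14, stop TAG at 35 → 24 nt.
Frame +3: GGT TAT GTG ATA TGA TCC GAC TCT ATG TAG CAT AGG CAA ATG AGA GCC GCA TAA — ATG at 27, stop TAG at 30 → 6 nt; ATG at 42, stop TAA at 54 → 15 nt.
Frame -1: GAT TAT GCG GCT CTC ATT TGC CTA TGC TAC ATA GAG TCG GAT CAT ATC ACA TAA CCC — no ATG→stop ORF.
Frame -2: ATT ATG CGG CTC TCA TTT GCC TAT GCT ACA TAG AGT CGG ATC ATA TCA CAT AAC CCG — ATG at 5, stop TAG at 32 → 30 nt.
Frame -3: TTA TGC GGC TCT CAT TTG CCT ATG CTA CAT AGA GTC GGA TCA TAT CAC ATA ACC — no ATG→stop ORF.
Forward-strand max 24 nt; reverse-strand max 30 nt. The reverse strand has the longer ORF.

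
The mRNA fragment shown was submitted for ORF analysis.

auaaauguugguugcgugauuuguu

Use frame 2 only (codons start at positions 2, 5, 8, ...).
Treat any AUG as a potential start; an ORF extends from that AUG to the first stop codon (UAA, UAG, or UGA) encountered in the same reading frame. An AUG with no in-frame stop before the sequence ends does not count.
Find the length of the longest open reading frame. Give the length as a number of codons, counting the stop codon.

Frame 2: UAA AUG UUG GUU GCG UGA UUU GUU — AUG at 5, stop UGA at 17 → 15 nt.
Longest: frame 2, positions 5–19, 15 nt = 5 codons = 4 aa. → 5 codons.

5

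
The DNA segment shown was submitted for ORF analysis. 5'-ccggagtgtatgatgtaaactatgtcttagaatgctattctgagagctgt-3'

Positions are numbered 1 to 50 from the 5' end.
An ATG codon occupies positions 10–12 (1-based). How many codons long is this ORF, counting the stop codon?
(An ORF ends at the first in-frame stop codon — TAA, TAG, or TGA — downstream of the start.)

Codons from position 10: ATG (10–12), ATG (13–15), TAA (16–18).
TAA is the first in-frame stop; that's 3 codons including the stop.

3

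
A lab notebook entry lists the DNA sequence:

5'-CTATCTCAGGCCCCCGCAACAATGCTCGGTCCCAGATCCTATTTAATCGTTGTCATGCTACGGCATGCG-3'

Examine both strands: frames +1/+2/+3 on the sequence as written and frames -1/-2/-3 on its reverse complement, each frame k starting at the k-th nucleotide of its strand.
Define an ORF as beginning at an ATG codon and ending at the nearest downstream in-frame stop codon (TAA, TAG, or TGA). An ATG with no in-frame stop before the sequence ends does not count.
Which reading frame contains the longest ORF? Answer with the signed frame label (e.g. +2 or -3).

-2

Reverse complement (5'→3'): CGCATGCCGTAGCATGACAACGATTAAATAGGATCTGGGACCGAGCATTGTTGCGGGGGCCTGAGATAG
Frame +1: CTA TCT CAG GCC CCC GCA ACA ATG CTC GGT CCC AGA TCC TAT TTA ATC GTT GTC ATG CTA CGG CAT GCG — no ATG→stop ORF.
Frame +2: TAT CTC AGG CCC CCG CAA CAA TGC TCG GTC CCA GAT CCT ATT TAA TCG TTG TCA TGC TAC GGC ATG — no ATG→stop ORF.
Frame +3: ATC TCA GGC CCC CGC AAC AAT GCT CGG TCC CAG ATC CTA TTT AAT CGT TGT CAT GCT ACG GCA TGC — no ATG→stop ORF.
Frame -1: CGC ATG CCG TAG CAT GAC AAC GAT TAA ATA GGA TCT GGG ACC GAG CAT TGT TGC GGG GGC CTG AGA TAG — ATG at 4, stop TAG at 10 → 9 nt.
Frame -2: GCA TGC CGT AGC ATG ACA ACG ATT AAA TAG GAT CTG GGA CCG AGC ATT GTT GCG GGG GCC TGA GAT — ATG at 14, stop TAG at 29 → 18 nt.
Frame -3: CAT GCC GTA GCA TGA CAA CGA TTA AAT AGG ATC TGG GAC CGA GCA TTG TTG CGG GGG CCT GAG ATA — no ATG→stop ORF.
Longest ORF is 18 nt in frame -2 (positions 14–31).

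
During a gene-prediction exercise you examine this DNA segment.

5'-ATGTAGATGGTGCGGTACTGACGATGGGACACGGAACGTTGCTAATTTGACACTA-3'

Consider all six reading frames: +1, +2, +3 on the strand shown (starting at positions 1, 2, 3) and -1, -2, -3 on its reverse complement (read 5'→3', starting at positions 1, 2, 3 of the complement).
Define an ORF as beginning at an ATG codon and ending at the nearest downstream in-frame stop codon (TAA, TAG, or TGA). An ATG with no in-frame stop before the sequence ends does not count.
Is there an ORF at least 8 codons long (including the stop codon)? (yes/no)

Reverse complement (5'→3'): TAGTGTCAAATTAGCAACGTTCCGTGTCCCATCGTCAGTACCGCACCATCTACAT
Frame +1: ATG TAG ATG GTG CGG TAC TGA CGA TGG GAC ACG GAA CGT TGC TAA TTT GAC ACT — ATG at 1, stop TAG at 4 → 6 nt; ATG at 7, stop TGA at 19 → 15 nt.
Frame +2: TGT AGA TGG TGC GGT ACT GAC GAT GGG ACA CGG AAC GTT GCT AAT TTG ACA CTA — no ATG→stop ORF.
Frame +3: GTA GAT GGT GCG GTA CTG ACG ATG GGA CAC GGA ACG TTG CTA ATT TGA CAC — ATG at 24, stop TGA at 48 → 27 nt.
Frame -1: TAG TGT CAA ATT AGC AAC GTT CCG TGT CCC ATC GTC AGT ACC GCA CCA TCT ACA — no ATG→stop ORF.
Frame -2: AGT GTC AAA TTA GCA ACG TTC CGT GTC CCA TCG TCA GTA CCG CAC CAT CTA CAT — no ATG→stop ORF.
Frame -3: GTG TCA AAT TAG CAA CGT TCC GTG TCC CAT CGT CAG TAC CGC ACC ATC TAC — no ATG→stop ORF.
Frame +3 has an ORF of 9 codons (positions 24–50) ≥ 8, so yes.

yes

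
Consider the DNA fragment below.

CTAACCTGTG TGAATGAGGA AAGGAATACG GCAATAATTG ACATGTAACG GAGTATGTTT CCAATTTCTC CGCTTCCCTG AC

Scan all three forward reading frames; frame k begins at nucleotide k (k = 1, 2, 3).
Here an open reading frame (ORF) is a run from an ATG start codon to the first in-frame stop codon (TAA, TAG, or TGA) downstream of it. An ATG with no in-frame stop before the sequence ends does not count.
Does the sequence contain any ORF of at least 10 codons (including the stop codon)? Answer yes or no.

Frame 1: CTA ACC TGT GTG AAT GAG GAA AGG AAT ACG GCA ATA ATT GAC ATG TAA CGG AGT ATG TTT CCA ATT TCT CCG CTT CCC TGA — ATG at 43, stop TAA at 46 → 6 nt; ATG at 55, stop TGA at 79 → 27 nt.
Frame 2: TAA CCT GTG TGA ATG AGG AAA GGA ATA CGG CAA TAA TTG ACA TGT AAC GGA GTA TGT TTC CAA TTT CTC CGC TTC CCT GAC — ATG at 14, stop TAA at 35 → 24 nt.
Frame 3: AAC CTG TGT GAA TGA GGA AAG GAA TAC GGC AAT AAT TGA CAT GTA ACG GAG TAT GTT TCC AAT TTC TCC GCT TCC CTG — no ATG→stop ORF.
Largest ORF found is 9 codons < 10, so no.

no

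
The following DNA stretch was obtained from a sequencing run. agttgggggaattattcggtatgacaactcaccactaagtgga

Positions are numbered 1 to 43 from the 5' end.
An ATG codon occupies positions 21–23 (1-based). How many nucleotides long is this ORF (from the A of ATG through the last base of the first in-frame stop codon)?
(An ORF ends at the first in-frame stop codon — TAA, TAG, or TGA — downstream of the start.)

Codons from position 21: ATG (21–23), ACA (24–26), ACT (27–29), CAC (30–32), CAC (33–35), TAA (36–38).
TAA is the first in-frame stop; ORF spans 21–38, 18 nucleotides.

18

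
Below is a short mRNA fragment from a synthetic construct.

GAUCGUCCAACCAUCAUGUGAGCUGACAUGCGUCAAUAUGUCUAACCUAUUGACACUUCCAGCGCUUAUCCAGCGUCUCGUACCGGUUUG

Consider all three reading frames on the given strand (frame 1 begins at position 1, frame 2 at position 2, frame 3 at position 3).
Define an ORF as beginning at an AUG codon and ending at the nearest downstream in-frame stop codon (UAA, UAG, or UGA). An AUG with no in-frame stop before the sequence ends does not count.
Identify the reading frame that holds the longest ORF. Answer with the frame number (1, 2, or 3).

1

Frame 1: GAU CGU CCA ACC AUC AUG UGA GCU GAC AUG CGU CAA UAU GUC UAA CCU AUU GAC ACU UCC AGC GCU UAU CCA GCG UCU CGU ACC GGU UUG — AUG at 16, stop UGA at 19 → 6 nt; AUG at 28, stop UAA at 43 → 18 nt.
Frame 2: AUC GUC CAA CCA UCA UGU GAG CUG ACA UGC GUC AAU AUG UCU AAC CUA UUG ACA CUU CCA GCG CUU AUC CAG CGU CUC GUA CCG GUU — no AUG→stop ORF.
Frame 3: UCG UCC AAC CAU CAU GUG AGC UGA CAU GCG UCA AUA UGU CUA ACC UAU UGA CAC UUC CAG CGC UUA UCC AGC GUC UCG UAC CGG UUU — no AUG→stop ORF.
Longest ORF is 18 nt in frame 1 (positions 28–45).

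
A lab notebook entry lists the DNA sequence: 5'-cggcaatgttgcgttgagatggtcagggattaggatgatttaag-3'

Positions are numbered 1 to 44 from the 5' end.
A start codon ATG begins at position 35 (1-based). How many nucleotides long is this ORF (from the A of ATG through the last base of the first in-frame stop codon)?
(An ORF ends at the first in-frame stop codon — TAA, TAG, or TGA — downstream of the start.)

9

Codons from position 35: ATG (35–37), ATT (38–40), TAA (41–43).
TAA is the first in-frame stop; ORF spans 35–43, 9 nucleotides.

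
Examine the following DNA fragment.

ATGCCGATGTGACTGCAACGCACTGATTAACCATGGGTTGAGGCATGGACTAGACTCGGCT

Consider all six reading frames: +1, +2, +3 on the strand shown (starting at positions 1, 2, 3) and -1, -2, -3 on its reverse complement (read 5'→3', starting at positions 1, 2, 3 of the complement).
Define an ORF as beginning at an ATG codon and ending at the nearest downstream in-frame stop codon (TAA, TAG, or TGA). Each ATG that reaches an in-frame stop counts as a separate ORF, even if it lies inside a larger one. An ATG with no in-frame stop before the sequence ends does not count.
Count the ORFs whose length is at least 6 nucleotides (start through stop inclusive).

4

Reverse complement (5'→3'): AGCCGAGTCTAGTCCATGCCTCAACCCATGGTTAATCAGTGCGTTGCAGTCACATCGGCAT
Frame +1: ATG CCG ATG TGA CTG CAA CGC ACT GAT TAA CCA TGG GTT GAG GCA TGG ACT AGA CTC GGC — ATG at 1, stop TGA at 10 → 12 nt; ATG at 7, stop TGA at 10 → 6 nt.
Frame +2: TGC CGA TGT GAC TGC AAC GCA CTG ATT AAC CAT GGG TTG AGG CAT GGA CTA GAC TCG GCT — no ATG→stop ORF.
Frame +3: GCC GAT GTG ACT GCA ACG CAC TGA TTA ACC ATG GGT TGA GGC ATG GAC TAG ACT CGG — ATG at 33, stop TGA at 39 → 9 nt; ATG at 45, stop TAG at 51 → 9 nt.
Frame -1: AGC CGA GTC TAG TCC ATG CCT CAA CCC ATG GTT AAT CAG TGC GTT GCA GTC ACA TCG GCA — no ATG→stop ORF.
Frame -2: GCC GAG TCT AGT CCA TGC CTC AAC CCA TGG TTA ATC AGT GCG TTG CAG TCA CAT CGG CAT — no ATG→stop ORF.
Frame -3: CCG AGT CTA GTC CAT GCC TCA ACC CAT GGT TAA TCA GTG CGT TGC AGT CAC ATC GGC — no ATG→stop ORF.
ORFs ≥ 6 nucleotides: frame +1 1–12 (12 nucleotides), frame +1 7–12 (6 nucleotides), frame +3 33–41 (9 nucleotides), frame +3 45–53 (9 nucleotides). Count = 4.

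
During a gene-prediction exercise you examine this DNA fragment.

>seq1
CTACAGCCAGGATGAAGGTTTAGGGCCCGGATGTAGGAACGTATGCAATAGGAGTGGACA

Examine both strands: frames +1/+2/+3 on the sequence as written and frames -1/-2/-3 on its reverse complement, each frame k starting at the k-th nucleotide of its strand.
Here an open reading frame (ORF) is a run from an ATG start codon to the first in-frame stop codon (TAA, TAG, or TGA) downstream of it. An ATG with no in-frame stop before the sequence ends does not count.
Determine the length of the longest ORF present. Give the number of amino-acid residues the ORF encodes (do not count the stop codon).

Reverse complement (5'→3'): TGTCCACTCCTATTGCATACGTTCCTACATCCGGGCCCTAAACCTTCATCCTGGCTGTAG
Frame +1: CTA CAG CCA GGA TGA AGG TTT AGG GCC CGG ATG TAG GAA CGT ATG CAA TAG GAG TGG ACA — ATG at 31, stop TAG at 34 → 6 nt; ATG at 43, stop TAG at 49 → 9 nt.
Frame +2: TAC AGC CAG GAT GAA GGT TTA GGG CCC GGA TGT AGG AAC GTA TGC AAT AGG AGT GGA — no ATG→stop ORF.
Frame +3: ACA GCC AGG ATG AAG GTT TAG GGC CCG GAT GTA GGA ACG TAT GCA ATA GGA GTG GAC — ATG at 12, stop TAG at 21 → 12 nt.
Frame -1: TGT CCA CTC CTA TTG CAT ACG TTC CTA CAT CCG GGC CCT AAA CCT TCA TCC TGG CTG TAG — no ATG→stop ORF.
Frame -2: GTC CAC TCC TAT TGC ATA CGT TCC TAC ATC CGG GCC CTA AAC CTT CAT CCT GGC TGT — no ATG→stop ORF.
Frame -3: TCC ACT CCT ATT GCA TAC GTT CCT ACA TCC GGG CCC TAA ACC TTC ATC CTG GCT GTA — no ATG→stop ORF.
Longest: frame +3, positions 12–23, 12 nt = 4 codons = 3 aa. → 3 amino acids.

3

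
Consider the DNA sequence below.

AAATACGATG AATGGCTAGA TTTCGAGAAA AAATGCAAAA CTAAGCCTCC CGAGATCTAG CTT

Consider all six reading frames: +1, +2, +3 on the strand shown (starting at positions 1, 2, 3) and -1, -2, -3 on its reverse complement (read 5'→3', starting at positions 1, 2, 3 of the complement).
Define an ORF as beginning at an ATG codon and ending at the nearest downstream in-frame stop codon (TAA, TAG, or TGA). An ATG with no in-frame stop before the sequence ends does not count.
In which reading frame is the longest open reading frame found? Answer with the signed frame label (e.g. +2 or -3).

+3

Reverse complement (5'→3'): AAGCTAGATCTCGGGAGGCTTAGTTTTGCATTTTTTCTCGAAATCTAGCCATTCATCGTATTT
Frame +1: AAA TAC GAT GAA TGG CTA GAT TTC GAG AAA AAA TGC AAA ACT AAG CCT CCC GAG ATC TAG CTT — no ATG→stop ORF.
Frame +2: AAT ACG ATG AAT GGC TAG ATT TCG AGA AAA AAT GCA AAA CTA AGC CTC CCG AGA TCT AGC — ATG at 8, stop TAG at 17 → 12 nt.
Frame +3: ATA CGA TGA ATG GCT AGA TTT CGA GAA AAA ATG CAA AAC TAA GCC TCC CGA GAT CTA GCT — ATG at 12, stop TAA at 42 → 33 nt; ATG at 33, stop TAA at 42 → 12 nt.
Frame -1: AAG CTA GAT CTC GGG AGG CTT AGT TTT GCA TTT TTT CTC GAA ATC TAG CCA TTC ATC GTA TTT — no ATG→stop ORF.
Frame -2: AGC TAG ATC TCG GGA GGC TTA GTT TTG CAT TTT TTC TCG AAA TCT AGC CAT TCA TCG TAT — no ATG→stop ORF.
Frame -3: GCT AGA TCT CGG GAG GCT TAG TTT TGC ATT TTT TCT CGA AAT CTA GCC ATT CAT CGT ATT — no ATG→stop ORF.
Longest ORF is 33 nt in frame +3 (positions 12–44).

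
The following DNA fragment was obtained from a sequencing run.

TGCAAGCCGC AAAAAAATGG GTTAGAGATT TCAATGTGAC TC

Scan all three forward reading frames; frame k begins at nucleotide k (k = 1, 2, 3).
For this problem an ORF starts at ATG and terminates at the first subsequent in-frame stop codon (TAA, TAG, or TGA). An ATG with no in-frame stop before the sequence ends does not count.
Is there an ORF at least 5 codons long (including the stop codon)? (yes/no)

no

Frame 1: TGC AAG CCG CAA AAA AAT GGG TTA GAG ATT TCA ATG TGA CTC — ATG at 34, stop TGA at 37 → 6 nt.
Frame 2: GCA AGC CGC AAA AAA ATG GGT TAG AGA TTT CAA TGT GAC — ATG at 17, stop TAG at 23 → 9 nt.
Frame 3: CAA GCC GCA AAA AAA TGG GTT AGA GAT TTC AAT GTG ACT — no ATG→stop ORF.
Largest ORF found is 3 codons < 5, so no.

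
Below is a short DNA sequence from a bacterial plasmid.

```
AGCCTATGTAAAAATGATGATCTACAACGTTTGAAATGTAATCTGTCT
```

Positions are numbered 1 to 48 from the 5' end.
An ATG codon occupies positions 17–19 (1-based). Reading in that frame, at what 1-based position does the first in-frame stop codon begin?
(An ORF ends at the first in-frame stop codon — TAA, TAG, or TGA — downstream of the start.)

Codons from position 17: ATG (17–19), ATC (20–22), TAC (23–25), AAC (26–28), GTT (29–31), TGA (32–34).
TGA is a stop codon; it begins at position 32.

32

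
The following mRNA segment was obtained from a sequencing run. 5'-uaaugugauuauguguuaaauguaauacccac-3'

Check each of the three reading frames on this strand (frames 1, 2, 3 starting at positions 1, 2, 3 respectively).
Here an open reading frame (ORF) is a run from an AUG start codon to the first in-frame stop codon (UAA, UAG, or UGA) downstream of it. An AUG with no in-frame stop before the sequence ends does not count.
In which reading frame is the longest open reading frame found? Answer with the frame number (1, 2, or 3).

2

Frame 1: UAA UGU GAU UAU GUG UUA AAU GUA AUA CCC — no AUG→stop ORF.
Frame 2: AAU GUG AUU AUG UGU UAA AUG UAA UAC CCA — AUG at 11, stop UAA at 17 → 9 nt; AUG at 20, stop UAA at 23 → 6 nt.
Frame 3: AUG UGA UUA UGU GUU AAA UGU AAU ACC CAC — AUG at 3, stop UGA at 6 → 6 nt.
Longest ORF is 9 nt in frame 2 (positions 11–19).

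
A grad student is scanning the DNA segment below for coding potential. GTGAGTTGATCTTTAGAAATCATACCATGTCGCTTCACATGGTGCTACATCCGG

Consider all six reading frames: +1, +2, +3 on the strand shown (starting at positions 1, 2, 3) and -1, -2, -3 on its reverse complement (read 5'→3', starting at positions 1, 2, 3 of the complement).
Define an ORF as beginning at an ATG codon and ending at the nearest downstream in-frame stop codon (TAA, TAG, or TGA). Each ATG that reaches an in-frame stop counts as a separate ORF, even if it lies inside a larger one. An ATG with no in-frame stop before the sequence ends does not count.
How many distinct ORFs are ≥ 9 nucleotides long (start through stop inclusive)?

1

Reverse complement (5'→3'): CCGGATGTAGCACCATGTGAAGCGACATGGTATGATTTCTAAAGATCAACTCAC
Frame +1: GTG AGT TGA TCT TTA GAA ATC ATA CCA TGT CGC TTC ACA TGG TGC TAC ATC CGG — no ATG→stop ORF.
Frame +2: TGA GTT GAT CTT TAG AAA TCA TAC CAT GTC GCT TCA CAT GGT GCT ACA TCC — no ATG→stop ORF.
Frame +3: GAG TTG ATC TTT AGA AAT CAT ACC ATG TCG CTT CAC ATG GTG CTA CAT CCG — no ATG→stop ORF.
Frame -1: CCG GAT GTA GCA CCA TGT GAA GCG ACA TGG TAT GAT TTC TAA AGA TCA ACT CAC — no ATG→stop ORF.
Frame -2: CGG ATG TAG CAC CAT GTG AAG CGA CAT GGT ATG ATT TCT AAA GAT CAA CTC — ATG at 5, stop TAG at 8 → 6 nt.
Frame -3: GGA TGT AGC ACC ATG TGA AGC GAC ATG GTA TGA TTT CTA AAG ATC AAC TCA — ATG at 15, stop TGA at 18 → 6 nt; ATG at 27, stop TGA at 33 → 9 nt.
ORFs ≥ 9 nucleotides: frame -3 27–35 (9 nucleotides). Count = 1.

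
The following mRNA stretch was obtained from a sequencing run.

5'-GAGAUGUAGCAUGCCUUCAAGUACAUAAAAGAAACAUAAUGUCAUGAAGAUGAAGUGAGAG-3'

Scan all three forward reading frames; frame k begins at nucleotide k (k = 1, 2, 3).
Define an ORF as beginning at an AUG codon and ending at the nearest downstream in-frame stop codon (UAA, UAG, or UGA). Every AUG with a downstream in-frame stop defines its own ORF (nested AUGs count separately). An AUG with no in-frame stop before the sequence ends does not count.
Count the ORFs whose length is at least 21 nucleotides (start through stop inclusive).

Frame 1: GAG AUG UAG CAU GCC UUC AAG UAC AUA AAA GAA ACA UAA UGU CAU GAA GAU GAA GUG AGA — AUG at 4, stop UAG at 7 → 6 nt.
Frame 2: AGA UGU AGC AUG CCU UCA AGU ACA UAA AAG AAA CAU AAU GUC AUG AAG AUG AAG UGA GAG — AUG at 11, stop UAA at 26 → 18 nt; AUG at 44, stop UGA at 56 → 15 nt; AUG at 50, stop UGA at 56 → 9 nt.
Frame 3: GAU GUA GCA UGC CUU CAA GUA CAU AAA AGA AAC AUA AUG UCA UGA AGA UGA AGU GAG — AUG at 39, stop UGA at 45 → 9 nt.
No ORF reaches 21 nucleotides. Count = 0.

0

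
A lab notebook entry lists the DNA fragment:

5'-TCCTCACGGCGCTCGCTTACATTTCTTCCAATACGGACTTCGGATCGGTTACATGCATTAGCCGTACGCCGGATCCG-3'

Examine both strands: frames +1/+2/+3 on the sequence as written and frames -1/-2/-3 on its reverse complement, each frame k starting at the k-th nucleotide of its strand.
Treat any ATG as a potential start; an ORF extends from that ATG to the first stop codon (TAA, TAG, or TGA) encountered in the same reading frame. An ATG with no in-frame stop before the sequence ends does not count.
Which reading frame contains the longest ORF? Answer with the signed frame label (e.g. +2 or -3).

Reverse complement (5'→3'): CGGATCCGGCGTACGGCTAATGCATGTAACCGATCCGAAGTCCGTATTGGAAGAAATGTAAGCGAGCGCCGTGAGGA
Frame +1: TCC TCA CGG CGC TCG CTT ACA TTT CTT CCA ATA CGG ACT TCG GAT CGG TTA CAT GCA TTA GCC GTA CGC CGG ATC — no ATG→stop ORF.
Frame +2: CCT CAC GGC GCT CGC TTA CAT TTC TTC CAA TAC GGA CTT CGG ATC GGT TAC ATG CAT TAG CCG TAC GCC GGA TCC — ATG at 53, stop TAG at 59 → 9 nt.
Frame +3: CTC ACG GCG CTC GCT TAC ATT TCT TCC AAT ACG GAC TTC GGA TCG GTT ACA TGC ATT AGC CGT ACG CCG GAT CCG — no ATG→stop ORF.
Frame -1: CGG ATC CGG CGT ACG GCT AAT GCA TGT AAC CGA TCC GAA GTC CGT ATT GGA AGA AAT GTA AGC GAG CGC CGT GAG — no ATG→stop ORF.
Frame -2: GGA TCC GGC GTA CGG CTA ATG CAT GTA ACC GAT CCG AAG TCC GTA TTG GAA GAA ATG TAA GCG AGC GCC GTG AGG — ATG at 20, stop TAA at 59 → 42 nt; ATG at 56, stop TAA at 59 → 6 nt.
Frame -3: GAT CCG GCG TAC GGC TAA TGC ATG TAA CCG ATC CGA AGT CCG TAT TGG AAG AAA TGT AAG CGA GCG CCG TGA GGA — ATG at 24, stop TAA at 27 → 6 nt.
Longest ORF is 42 nt in frame -2 (positions 20–61).

-2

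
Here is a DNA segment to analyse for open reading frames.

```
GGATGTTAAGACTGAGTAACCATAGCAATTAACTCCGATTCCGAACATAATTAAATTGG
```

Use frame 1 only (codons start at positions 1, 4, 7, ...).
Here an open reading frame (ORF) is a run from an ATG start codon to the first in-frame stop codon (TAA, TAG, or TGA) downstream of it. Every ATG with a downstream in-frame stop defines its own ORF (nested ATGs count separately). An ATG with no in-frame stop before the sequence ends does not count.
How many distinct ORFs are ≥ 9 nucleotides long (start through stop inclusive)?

Frame 1: GGA TGT TAA GAC TGA GTA ACC ATA GCA ATT AAC TCC GAT TCC GAA CAT AAT TAA ATT — no ATG→stop ORF.
No ORF reaches 9 nucleotides. Count = 0.

0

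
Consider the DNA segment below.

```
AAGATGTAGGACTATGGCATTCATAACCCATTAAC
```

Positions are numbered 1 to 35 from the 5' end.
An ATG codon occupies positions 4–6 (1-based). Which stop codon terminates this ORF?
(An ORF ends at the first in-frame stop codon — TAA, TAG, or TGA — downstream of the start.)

TAG

Codons from position 4: ATG (4–6), TAG (7–9).
The first in-frame stop codon is TAG.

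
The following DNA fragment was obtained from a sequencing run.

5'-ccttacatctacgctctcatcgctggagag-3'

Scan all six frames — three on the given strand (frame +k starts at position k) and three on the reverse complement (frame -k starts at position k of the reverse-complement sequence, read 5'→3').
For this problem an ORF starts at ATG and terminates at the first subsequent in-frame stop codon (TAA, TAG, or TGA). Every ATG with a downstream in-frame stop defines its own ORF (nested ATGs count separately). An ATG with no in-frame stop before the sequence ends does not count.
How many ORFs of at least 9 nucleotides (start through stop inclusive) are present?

Reverse complement (5'→3'): CTCTCCAGCGATGAGAGCGTAGATGTAAGG
Frame +1: CCT TAC ATC TAC GCT CTC ATC GCT GGA GAG — no ATG→stop ORF.
Frame +2: CTT ACA TCT ACG CTC TCA TCG CTG GAG — no ATG→stop ORF.
Frame +3: TTA CAT CTA CGC TCT CAT CGC TGG AGA — no ATG→stop ORF.
Frame -1: CTC TCC AGC GAT GAG AGC GTA GAT GTA AGG — no ATG→stop ORF.
Frame -2: TCT CCA GCG ATG AGA GCG TAG ATG TAA — ATG at 11, stop TAG at 20 → 12 nt; ATG at 23, stop TAA at 26 → 6 nt.
Frame -3: CTC CAG CGA TGA GAG CGT AGA TGT AAG — no ATG→stop ORF.
ORFs ≥ 9 nucleotides: frame -2 11–22 (12 nucleotides). Count = 1.

1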